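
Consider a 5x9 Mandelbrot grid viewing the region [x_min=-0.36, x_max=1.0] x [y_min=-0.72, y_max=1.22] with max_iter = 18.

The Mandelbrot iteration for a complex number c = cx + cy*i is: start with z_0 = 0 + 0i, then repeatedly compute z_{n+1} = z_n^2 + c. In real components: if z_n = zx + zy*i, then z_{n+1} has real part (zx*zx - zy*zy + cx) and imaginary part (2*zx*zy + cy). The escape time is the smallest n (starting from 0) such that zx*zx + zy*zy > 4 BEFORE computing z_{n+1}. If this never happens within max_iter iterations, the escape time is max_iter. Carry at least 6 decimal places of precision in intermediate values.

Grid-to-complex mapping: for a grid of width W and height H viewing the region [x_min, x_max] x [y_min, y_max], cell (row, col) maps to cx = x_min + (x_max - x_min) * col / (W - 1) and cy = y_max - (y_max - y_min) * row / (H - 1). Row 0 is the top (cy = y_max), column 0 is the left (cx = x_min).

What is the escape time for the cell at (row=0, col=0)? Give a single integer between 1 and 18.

z_0 = 0 + 0i, c = -0.3600 + 1.2200i
Iter 1: z = -0.3600 + 1.2200i, |z|^2 = 1.6180
Iter 2: z = -1.7188 + 0.3416i, |z|^2 = 3.0710
Iter 3: z = 2.4776 + 0.0457i, |z|^2 = 6.1405
Escaped at iteration 3

Answer: 3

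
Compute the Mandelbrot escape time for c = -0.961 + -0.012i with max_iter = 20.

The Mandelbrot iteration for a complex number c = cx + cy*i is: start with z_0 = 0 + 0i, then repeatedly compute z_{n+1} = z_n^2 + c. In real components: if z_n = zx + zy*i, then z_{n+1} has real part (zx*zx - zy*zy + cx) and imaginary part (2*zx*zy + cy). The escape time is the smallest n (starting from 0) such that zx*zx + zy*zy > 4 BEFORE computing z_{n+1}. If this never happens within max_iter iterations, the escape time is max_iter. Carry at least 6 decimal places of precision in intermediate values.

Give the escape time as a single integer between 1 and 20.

Answer: 20

Derivation:
z_0 = 0 + 0i, c = -0.9610 + -0.0120i
Iter 1: z = -0.9610 + -0.0120i, |z|^2 = 0.9237
Iter 2: z = -0.0376 + 0.0111i, |z|^2 = 0.0015
Iter 3: z = -0.9597 + -0.0128i, |z|^2 = 0.9212
Iter 4: z = -0.0401 + 0.0126i, |z|^2 = 0.0018
Iter 5: z = -0.9595 + -0.0130i, |z|^2 = 0.9209
Iter 6: z = -0.0404 + 0.0130i, |z|^2 = 0.0018
Iter 7: z = -0.9595 + -0.0130i, |z|^2 = 0.9209
Iter 8: z = -0.0405 + 0.0130i, |z|^2 = 0.0018
Iter 9: z = -0.9595 + -0.0131i, |z|^2 = 0.9209
Iter 10: z = -0.0405 + 0.0131i, |z|^2 = 0.0018
Iter 11: z = -0.9595 + -0.0131i, |z|^2 = 0.9209
Iter 12: z = -0.0405 + 0.0131i, |z|^2 = 0.0018
Iter 13: z = -0.9595 + -0.0131i, |z|^2 = 0.9209
Iter 14: z = -0.0405 + 0.0131i, |z|^2 = 0.0018
Iter 15: z = -0.9595 + -0.0131i, |z|^2 = 0.9209
Iter 16: z = -0.0405 + 0.0131i, |z|^2 = 0.0018
Iter 17: z = -0.9595 + -0.0131i, |z|^2 = 0.9209
Iter 18: z = -0.0405 + 0.0131i, |z|^2 = 0.0018
Iter 19: z = -0.9595 + -0.0131i, |z|^2 = 0.9209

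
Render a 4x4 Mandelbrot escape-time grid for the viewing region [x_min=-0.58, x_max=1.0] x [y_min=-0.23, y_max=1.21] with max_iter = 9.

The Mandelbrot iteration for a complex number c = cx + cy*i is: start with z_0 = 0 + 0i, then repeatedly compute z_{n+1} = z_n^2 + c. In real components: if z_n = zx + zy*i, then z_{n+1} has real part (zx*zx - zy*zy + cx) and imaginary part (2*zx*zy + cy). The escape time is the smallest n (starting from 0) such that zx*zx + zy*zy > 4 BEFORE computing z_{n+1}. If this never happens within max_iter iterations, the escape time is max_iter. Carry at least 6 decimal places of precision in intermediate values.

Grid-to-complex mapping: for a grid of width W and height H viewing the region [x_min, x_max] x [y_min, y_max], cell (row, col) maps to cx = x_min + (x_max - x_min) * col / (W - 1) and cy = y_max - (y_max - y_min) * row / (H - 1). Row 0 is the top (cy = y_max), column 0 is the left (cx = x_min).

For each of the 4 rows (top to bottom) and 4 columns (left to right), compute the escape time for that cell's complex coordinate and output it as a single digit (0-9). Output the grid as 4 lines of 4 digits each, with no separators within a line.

(row=0, col=0): c = -0.5800 + 1.2100i → escape time 3
(row=0, col=1): c = -0.0533 + 1.2100i → escape time 3
(row=0, col=2): c = 0.4733 + 1.2100i → escape time 2
(row=0, col=3): c = 1.0000 + 1.2100i → escape time 2
(row=1, col=0): c = -0.5800 + 0.7300i → escape time 6
(row=1, col=1): c = -0.0533 + 0.7300i → escape time 9
(row=1, col=2): c = 0.4733 + 0.7300i → escape time 4
(row=1, col=3): c = 1.0000 + 0.7300i → escape time 2
(row=2, col=0): c = -0.5800 + 0.2500i → escape time 9
(row=2, col=1): c = -0.0533 + 0.2500i → escape time 9
(row=2, col=2): c = 0.4733 + 0.2500i → escape time 6
(row=2, col=3): c = 1.0000 + 0.2500i → escape time 2
(row=3, col=0): c = -0.5800 + -0.2300i → escape time 9
(row=3, col=1): c = -0.0533 + -0.2300i → escape time 9
(row=3, col=2): c = 0.4733 + -0.2300i → escape time 6
(row=3, col=3): c = 1.0000 + -0.2300i → escape time 2

Answer: 3322
6942
9962
9962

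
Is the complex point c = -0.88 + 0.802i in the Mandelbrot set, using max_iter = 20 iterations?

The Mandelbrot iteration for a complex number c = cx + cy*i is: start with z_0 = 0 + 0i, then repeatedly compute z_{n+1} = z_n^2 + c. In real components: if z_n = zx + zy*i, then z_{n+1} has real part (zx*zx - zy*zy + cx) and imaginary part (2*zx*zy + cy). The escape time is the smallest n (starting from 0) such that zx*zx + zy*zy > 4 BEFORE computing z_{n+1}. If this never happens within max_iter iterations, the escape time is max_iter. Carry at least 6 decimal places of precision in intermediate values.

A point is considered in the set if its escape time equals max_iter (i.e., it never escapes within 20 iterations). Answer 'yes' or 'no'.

Answer: no

Derivation:
z_0 = 0 + 0i, c = -0.8800 + 0.8020i
Iter 1: z = -0.8800 + 0.8020i, |z|^2 = 1.4176
Iter 2: z = -0.7488 + -0.6095i, |z|^2 = 0.9322
Iter 3: z = -0.6908 + 1.7148i, |z|^2 = 3.4178
Iter 4: z = -3.3434 + -1.5672i, |z|^2 = 13.6345
Escaped at iteration 4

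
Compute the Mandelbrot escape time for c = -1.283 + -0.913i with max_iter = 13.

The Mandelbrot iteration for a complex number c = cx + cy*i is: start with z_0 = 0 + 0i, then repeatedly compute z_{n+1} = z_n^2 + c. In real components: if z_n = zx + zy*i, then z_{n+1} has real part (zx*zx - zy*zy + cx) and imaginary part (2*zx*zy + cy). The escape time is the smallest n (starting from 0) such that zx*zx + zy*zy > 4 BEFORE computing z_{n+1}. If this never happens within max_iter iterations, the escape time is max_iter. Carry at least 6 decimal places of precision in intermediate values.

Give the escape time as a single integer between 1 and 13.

Answer: 3

Derivation:
z_0 = 0 + 0i, c = -1.2830 + -0.9130i
Iter 1: z = -1.2830 + -0.9130i, |z|^2 = 2.4797
Iter 2: z = -0.4705 + 1.4298i, |z|^2 = 2.2656
Iter 3: z = -3.1059 + -2.2583i, |z|^2 = 14.7465
Escaped at iteration 3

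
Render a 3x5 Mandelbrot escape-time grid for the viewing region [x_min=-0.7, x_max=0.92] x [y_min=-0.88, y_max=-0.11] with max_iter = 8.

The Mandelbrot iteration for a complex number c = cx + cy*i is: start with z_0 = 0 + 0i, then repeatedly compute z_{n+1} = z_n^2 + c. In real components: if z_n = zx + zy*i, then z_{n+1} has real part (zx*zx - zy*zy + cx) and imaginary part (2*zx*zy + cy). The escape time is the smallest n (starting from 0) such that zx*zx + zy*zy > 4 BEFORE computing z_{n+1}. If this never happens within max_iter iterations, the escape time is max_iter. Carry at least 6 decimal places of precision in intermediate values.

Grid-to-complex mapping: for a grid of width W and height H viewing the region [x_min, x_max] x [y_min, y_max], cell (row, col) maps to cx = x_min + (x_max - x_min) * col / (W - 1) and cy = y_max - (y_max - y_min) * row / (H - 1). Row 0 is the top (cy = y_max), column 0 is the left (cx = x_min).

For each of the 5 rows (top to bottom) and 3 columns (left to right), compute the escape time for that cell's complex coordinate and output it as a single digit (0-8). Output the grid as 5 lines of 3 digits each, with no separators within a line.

Answer: 883
883
882
582
452

Derivation:
(row=0, col=0): c = -0.7000 + -0.1100i → escape time 8
(row=0, col=1): c = 0.1100 + -0.1100i → escape time 8
(row=0, col=2): c = 0.9200 + -0.1100i → escape time 3
(row=1, col=0): c = -0.7000 + -0.3025i → escape time 8
(row=1, col=1): c = 0.1100 + -0.3025i → escape time 8
(row=1, col=2): c = 0.9200 + -0.3025i → escape time 3
(row=2, col=0): c = -0.7000 + -0.4950i → escape time 8
(row=2, col=1): c = 0.1100 + -0.4950i → escape time 8
(row=2, col=2): c = 0.9200 + -0.4950i → escape time 2
(row=3, col=0): c = -0.7000 + -0.6875i → escape time 5
(row=3, col=1): c = 0.1100 + -0.6875i → escape time 8
(row=3, col=2): c = 0.9200 + -0.6875i → escape time 2
(row=4, col=0): c = -0.7000 + -0.8800i → escape time 4
(row=4, col=1): c = 0.1100 + -0.8800i → escape time 5
(row=4, col=2): c = 0.9200 + -0.8800i → escape time 2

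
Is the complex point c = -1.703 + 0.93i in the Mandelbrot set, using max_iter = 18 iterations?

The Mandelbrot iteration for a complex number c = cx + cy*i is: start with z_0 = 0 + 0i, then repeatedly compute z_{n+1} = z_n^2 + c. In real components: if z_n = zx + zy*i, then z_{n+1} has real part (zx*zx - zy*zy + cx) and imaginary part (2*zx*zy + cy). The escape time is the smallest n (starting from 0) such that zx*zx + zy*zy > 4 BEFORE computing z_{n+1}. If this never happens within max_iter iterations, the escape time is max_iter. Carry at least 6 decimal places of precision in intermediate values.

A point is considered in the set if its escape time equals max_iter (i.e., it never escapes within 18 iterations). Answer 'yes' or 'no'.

Answer: no

Derivation:
z_0 = 0 + 0i, c = -1.7030 + 0.9300i
Iter 1: z = -1.7030 + 0.9300i, |z|^2 = 3.7651
Iter 2: z = 0.3323 + -2.2376i, |z|^2 = 5.1172
Escaped at iteration 2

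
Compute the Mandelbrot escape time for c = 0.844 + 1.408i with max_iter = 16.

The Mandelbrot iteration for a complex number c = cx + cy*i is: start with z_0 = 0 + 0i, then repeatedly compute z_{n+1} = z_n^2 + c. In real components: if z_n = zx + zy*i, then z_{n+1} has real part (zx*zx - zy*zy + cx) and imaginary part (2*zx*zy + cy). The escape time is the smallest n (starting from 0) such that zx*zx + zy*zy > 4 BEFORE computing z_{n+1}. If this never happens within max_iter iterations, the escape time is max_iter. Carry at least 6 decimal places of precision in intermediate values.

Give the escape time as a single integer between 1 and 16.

z_0 = 0 + 0i, c = 0.8440 + 1.4080i
Iter 1: z = 0.8440 + 1.4080i, |z|^2 = 2.6948
Iter 2: z = -0.4261 + 3.7847i, |z|^2 = 14.5056
Escaped at iteration 2

Answer: 2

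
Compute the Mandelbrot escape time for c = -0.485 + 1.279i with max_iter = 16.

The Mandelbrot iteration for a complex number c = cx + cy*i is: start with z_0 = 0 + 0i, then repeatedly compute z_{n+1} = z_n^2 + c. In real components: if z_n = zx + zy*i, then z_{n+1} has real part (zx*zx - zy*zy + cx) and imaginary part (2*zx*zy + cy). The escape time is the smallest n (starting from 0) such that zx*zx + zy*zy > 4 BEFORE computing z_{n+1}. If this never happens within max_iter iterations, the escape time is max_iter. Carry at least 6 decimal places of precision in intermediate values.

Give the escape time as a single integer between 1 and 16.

Answer: 3

Derivation:
z_0 = 0 + 0i, c = -0.4850 + 1.2790i
Iter 1: z = -0.4850 + 1.2790i, |z|^2 = 1.8711
Iter 2: z = -1.8856 + 0.0384i, |z|^2 = 3.5570
Iter 3: z = 3.0691 + 1.1343i, |z|^2 = 10.7059
Escaped at iteration 3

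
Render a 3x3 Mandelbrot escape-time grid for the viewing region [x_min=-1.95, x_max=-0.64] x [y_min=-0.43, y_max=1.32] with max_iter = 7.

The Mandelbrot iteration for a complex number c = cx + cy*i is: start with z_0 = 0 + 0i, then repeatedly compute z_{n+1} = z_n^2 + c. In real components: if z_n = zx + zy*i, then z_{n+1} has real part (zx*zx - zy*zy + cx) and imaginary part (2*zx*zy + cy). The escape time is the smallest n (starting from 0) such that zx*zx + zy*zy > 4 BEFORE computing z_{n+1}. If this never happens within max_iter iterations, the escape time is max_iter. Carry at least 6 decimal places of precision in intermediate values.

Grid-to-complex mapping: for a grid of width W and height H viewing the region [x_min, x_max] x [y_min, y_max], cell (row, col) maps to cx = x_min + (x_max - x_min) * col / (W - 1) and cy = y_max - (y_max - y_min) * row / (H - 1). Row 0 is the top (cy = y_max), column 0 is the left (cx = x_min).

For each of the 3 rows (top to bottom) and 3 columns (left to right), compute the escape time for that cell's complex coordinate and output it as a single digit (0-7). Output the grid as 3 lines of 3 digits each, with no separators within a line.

Answer: 122
177
277

Derivation:
(row=0, col=0): c = -1.9500 + 1.3200i → escape time 1
(row=0, col=1): c = -1.2950 + 1.3200i → escape time 2
(row=0, col=2): c = -0.6400 + 1.3200i → escape time 2
(row=1, col=0): c = -1.9500 + 0.4450i → escape time 1
(row=1, col=1): c = -1.2950 + 0.4450i → escape time 7
(row=1, col=2): c = -0.6400 + 0.4450i → escape time 7
(row=2, col=0): c = -1.9500 + -0.4300i → escape time 2
(row=2, col=1): c = -1.2950 + -0.4300i → escape time 7
(row=2, col=2): c = -0.6400 + -0.4300i → escape time 7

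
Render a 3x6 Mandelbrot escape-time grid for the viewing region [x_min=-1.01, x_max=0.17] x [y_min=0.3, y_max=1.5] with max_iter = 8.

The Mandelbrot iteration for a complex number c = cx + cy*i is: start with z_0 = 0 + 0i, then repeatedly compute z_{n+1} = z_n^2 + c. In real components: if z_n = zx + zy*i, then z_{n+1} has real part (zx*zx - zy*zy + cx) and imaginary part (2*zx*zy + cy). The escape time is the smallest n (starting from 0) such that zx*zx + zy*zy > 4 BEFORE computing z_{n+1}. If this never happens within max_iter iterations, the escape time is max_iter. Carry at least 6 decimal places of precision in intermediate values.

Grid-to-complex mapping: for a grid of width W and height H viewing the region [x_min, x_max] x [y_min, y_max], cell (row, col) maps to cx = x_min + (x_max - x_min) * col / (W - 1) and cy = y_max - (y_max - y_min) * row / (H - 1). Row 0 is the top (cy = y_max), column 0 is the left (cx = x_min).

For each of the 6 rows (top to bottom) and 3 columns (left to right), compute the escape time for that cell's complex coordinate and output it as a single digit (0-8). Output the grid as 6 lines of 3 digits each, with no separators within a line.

(row=0, col=0): c = -1.0100 + 1.5000i → escape time 2
(row=0, col=1): c = -0.4200 + 1.5000i → escape time 2
(row=0, col=2): c = 0.1700 + 1.5000i → escape time 2
(row=1, col=0): c = -1.0100 + 1.2600i → escape time 2
(row=1, col=1): c = -0.4200 + 1.2600i → escape time 3
(row=1, col=2): c = 0.1700 + 1.2600i → escape time 2
(row=2, col=0): c = -1.0100 + 1.0200i → escape time 3
(row=2, col=1): c = -0.4200 + 1.0200i → escape time 4
(row=2, col=2): c = 0.1700 + 1.0200i → escape time 4
(row=3, col=0): c = -1.0100 + 0.7800i → escape time 3
(row=3, col=1): c = -0.4200 + 0.7800i → escape time 6
(row=3, col=2): c = 0.1700 + 0.7800i → escape time 5
(row=4, col=0): c = -1.0100 + 0.5400i → escape time 5
(row=4, col=1): c = -0.4200 + 0.5400i → escape time 8
(row=4, col=2): c = 0.1700 + 0.5400i → escape time 8
(row=5, col=0): c = -1.0100 + 0.3000i → escape time 8
(row=5, col=1): c = -0.4200 + 0.3000i → escape time 8
(row=5, col=2): c = 0.1700 + 0.3000i → escape time 8

Answer: 222
232
344
365
588
888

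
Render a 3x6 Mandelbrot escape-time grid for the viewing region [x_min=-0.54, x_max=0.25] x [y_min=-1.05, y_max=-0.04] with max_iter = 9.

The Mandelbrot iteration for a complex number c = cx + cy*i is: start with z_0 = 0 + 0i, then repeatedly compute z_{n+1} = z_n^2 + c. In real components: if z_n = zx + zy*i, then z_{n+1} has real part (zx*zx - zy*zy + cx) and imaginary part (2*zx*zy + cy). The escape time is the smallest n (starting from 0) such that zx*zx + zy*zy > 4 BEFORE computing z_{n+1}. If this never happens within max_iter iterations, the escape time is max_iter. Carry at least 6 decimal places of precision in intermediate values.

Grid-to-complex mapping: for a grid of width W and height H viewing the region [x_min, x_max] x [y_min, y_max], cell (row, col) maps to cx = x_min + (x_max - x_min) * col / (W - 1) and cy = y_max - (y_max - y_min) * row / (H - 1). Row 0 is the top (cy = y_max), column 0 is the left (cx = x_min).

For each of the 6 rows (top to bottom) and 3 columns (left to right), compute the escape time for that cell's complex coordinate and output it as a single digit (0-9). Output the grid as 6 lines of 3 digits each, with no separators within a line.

Answer: 999
999
999
998
494
493

Derivation:
(row=0, col=0): c = -0.5400 + -0.0400i → escape time 9
(row=0, col=1): c = -0.1450 + -0.0400i → escape time 9
(row=0, col=2): c = 0.2500 + -0.0400i → escape time 9
(row=1, col=0): c = -0.5400 + -0.2420i → escape time 9
(row=1, col=1): c = -0.1450 + -0.2420i → escape time 9
(row=1, col=2): c = 0.2500 + -0.2420i → escape time 9
(row=2, col=0): c = -0.5400 + -0.4440i → escape time 9
(row=2, col=1): c = -0.1450 + -0.4440i → escape time 9
(row=2, col=2): c = 0.2500 + -0.4440i → escape time 9
(row=3, col=0): c = -0.5400 + -0.6460i → escape time 9
(row=3, col=1): c = -0.1450 + -0.6460i → escape time 9
(row=3, col=2): c = 0.2500 + -0.6460i → escape time 8
(row=4, col=0): c = -0.5400 + -0.8480i → escape time 4
(row=4, col=1): c = -0.1450 + -0.8480i → escape time 9
(row=4, col=2): c = 0.2500 + -0.8480i → escape time 4
(row=5, col=0): c = -0.5400 + -1.0500i → escape time 4
(row=5, col=1): c = -0.1450 + -1.0500i → escape time 9
(row=5, col=2): c = 0.2500 + -1.0500i → escape time 3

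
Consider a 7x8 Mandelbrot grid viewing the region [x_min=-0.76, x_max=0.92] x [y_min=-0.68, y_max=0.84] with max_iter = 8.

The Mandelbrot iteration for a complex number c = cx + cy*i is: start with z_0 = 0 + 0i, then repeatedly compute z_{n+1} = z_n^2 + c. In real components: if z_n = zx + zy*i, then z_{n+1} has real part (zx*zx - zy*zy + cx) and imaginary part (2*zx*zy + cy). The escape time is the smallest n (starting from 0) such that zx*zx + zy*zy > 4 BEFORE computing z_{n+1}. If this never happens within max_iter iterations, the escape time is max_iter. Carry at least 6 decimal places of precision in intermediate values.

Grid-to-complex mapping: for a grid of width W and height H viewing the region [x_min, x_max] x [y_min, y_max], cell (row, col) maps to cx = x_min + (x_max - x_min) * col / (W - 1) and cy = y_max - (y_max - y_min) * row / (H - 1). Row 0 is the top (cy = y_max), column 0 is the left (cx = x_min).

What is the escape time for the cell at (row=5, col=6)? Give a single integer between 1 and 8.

Answer: 3

Derivation:
z_0 = 0 + 0i, c = 0.9200 + -0.2457i
Iter 1: z = 0.9200 + -0.2457i, |z|^2 = 0.9068
Iter 2: z = 1.7060 + -0.6978i, |z|^2 = 3.3975
Iter 3: z = 3.3436 + -2.6267i, |z|^2 = 18.0791
Escaped at iteration 3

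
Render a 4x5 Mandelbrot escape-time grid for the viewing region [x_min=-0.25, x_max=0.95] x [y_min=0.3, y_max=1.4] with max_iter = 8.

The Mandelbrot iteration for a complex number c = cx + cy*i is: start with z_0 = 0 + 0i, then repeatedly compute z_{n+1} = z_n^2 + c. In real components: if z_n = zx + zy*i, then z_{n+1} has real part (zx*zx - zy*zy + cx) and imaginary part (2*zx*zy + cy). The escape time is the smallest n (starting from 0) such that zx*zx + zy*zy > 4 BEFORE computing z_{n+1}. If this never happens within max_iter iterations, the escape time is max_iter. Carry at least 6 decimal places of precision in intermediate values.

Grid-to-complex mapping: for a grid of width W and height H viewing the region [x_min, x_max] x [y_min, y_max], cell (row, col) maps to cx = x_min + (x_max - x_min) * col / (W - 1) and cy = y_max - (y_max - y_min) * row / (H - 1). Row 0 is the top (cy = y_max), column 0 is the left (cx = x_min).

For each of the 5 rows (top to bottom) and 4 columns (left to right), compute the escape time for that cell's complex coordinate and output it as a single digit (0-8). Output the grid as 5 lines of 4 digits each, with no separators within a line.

Answer: 2222
5322
8532
8842
8843

Derivation:
(row=0, col=0): c = -0.2500 + 1.4000i → escape time 2
(row=0, col=1): c = 0.1500 + 1.4000i → escape time 2
(row=0, col=2): c = 0.5500 + 1.4000i → escape time 2
(row=0, col=3): c = 0.9500 + 1.4000i → escape time 2
(row=1, col=0): c = -0.2500 + 1.1250i → escape time 5
(row=1, col=1): c = 0.1500 + 1.1250i → escape time 3
(row=1, col=2): c = 0.5500 + 1.1250i → escape time 2
(row=1, col=3): c = 0.9500 + 1.1250i → escape time 2
(row=2, col=0): c = -0.2500 + 0.8500i → escape time 8
(row=2, col=1): c = 0.1500 + 0.8500i → escape time 5
(row=2, col=2): c = 0.5500 + 0.8500i → escape time 3
(row=2, col=3): c = 0.9500 + 0.8500i → escape time 2
(row=3, col=0): c = -0.2500 + 0.5750i → escape time 8
(row=3, col=1): c = 0.1500 + 0.5750i → escape time 8
(row=3, col=2): c = 0.5500 + 0.5750i → escape time 4
(row=3, col=3): c = 0.9500 + 0.5750i → escape time 2
(row=4, col=0): c = -0.2500 + 0.3000i → escape time 8
(row=4, col=1): c = 0.1500 + 0.3000i → escape time 8
(row=4, col=2): c = 0.5500 + 0.3000i → escape time 4
(row=4, col=3): c = 0.9500 + 0.3000i → escape time 3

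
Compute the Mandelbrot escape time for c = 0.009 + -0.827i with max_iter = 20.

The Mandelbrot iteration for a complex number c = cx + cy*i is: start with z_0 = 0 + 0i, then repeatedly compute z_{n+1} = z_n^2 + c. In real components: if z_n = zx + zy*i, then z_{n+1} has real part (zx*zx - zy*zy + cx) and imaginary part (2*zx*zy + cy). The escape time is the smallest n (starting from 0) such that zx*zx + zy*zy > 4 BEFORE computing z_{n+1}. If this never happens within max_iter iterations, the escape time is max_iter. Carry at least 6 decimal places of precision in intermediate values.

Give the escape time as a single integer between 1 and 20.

z_0 = 0 + 0i, c = 0.0090 + -0.8270i
Iter 1: z = 0.0090 + -0.8270i, |z|^2 = 0.6840
Iter 2: z = -0.6748 + -0.8419i, |z|^2 = 1.1642
Iter 3: z = -0.2444 + 0.3093i, |z|^2 = 0.1554
Iter 4: z = -0.0270 + -0.9782i, |z|^2 = 0.9575
Iter 5: z = -0.9471 + -0.7743i, |z|^2 = 1.4964
Iter 6: z = 0.3064 + 0.6396i, |z|^2 = 0.5029
Iter 7: z = -0.3061 + -0.4351i, |z|^2 = 0.2830
Iter 8: z = -0.0866 + -0.5606i, |z|^2 = 0.3218
Iter 9: z = -0.2978 + -0.7299i, |z|^2 = 0.6215
Iter 10: z = -0.4351 + -0.3922i, |z|^2 = 0.3432
Iter 11: z = 0.0445 + -0.4856i, |z|^2 = 0.2378
Iter 12: z = -0.2249 + -0.8702i, |z|^2 = 0.8078
Iter 13: z = -0.6977 + -0.4356i, |z|^2 = 0.6766
Iter 14: z = 0.3060 + -0.2191i, |z|^2 = 0.1416
Iter 15: z = 0.0546 + -0.9611i, |z|^2 = 0.9267
Iter 16: z = -0.9117 + -0.9320i, |z|^2 = 1.6999
Iter 17: z = -0.0285 + 0.8725i, |z|^2 = 0.7621
Iter 18: z = -0.7514 + -0.8767i, |z|^2 = 1.3333
Iter 19: z = -0.1949 + 0.4906i, |z|^2 = 0.2787

Answer: 20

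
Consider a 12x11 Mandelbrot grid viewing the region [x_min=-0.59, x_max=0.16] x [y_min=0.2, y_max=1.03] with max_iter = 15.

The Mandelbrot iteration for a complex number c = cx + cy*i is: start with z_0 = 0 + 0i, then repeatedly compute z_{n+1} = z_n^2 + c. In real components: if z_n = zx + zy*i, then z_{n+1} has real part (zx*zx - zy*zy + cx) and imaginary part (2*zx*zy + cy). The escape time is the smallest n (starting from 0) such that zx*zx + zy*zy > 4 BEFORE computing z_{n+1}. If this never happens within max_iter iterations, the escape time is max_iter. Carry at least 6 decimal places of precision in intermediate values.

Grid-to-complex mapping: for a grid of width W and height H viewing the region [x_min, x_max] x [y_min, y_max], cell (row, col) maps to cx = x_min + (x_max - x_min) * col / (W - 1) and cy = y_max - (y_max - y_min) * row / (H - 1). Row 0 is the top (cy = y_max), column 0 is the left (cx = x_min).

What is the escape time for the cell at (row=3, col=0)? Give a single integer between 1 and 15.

z_0 = 0 + 0i, c = -0.5900 + 0.7810i
Iter 1: z = -0.5900 + 0.7810i, |z|^2 = 0.9581
Iter 2: z = -0.8519 + -0.1406i, |z|^2 = 0.7454
Iter 3: z = 0.1159 + 1.0205i, |z|^2 = 1.0549
Iter 4: z = -1.6180 + 1.0176i, |z|^2 = 3.6534
Iter 5: z = 0.9925 + -2.5118i, |z|^2 = 7.2944
Escaped at iteration 5

Answer: 5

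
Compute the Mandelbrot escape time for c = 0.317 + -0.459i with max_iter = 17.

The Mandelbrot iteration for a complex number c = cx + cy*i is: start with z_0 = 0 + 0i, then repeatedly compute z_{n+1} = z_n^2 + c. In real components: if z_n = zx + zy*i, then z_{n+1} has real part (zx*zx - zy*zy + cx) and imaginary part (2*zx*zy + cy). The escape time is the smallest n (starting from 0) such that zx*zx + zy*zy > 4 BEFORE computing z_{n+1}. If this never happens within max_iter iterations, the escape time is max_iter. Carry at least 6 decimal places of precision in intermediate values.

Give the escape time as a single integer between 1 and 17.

Answer: 17

Derivation:
z_0 = 0 + 0i, c = 0.3170 + -0.4590i
Iter 1: z = 0.3170 + -0.4590i, |z|^2 = 0.3112
Iter 2: z = 0.2068 + -0.7500i, |z|^2 = 0.6053
Iter 3: z = -0.2027 + -0.7692i, |z|^2 = 0.6328
Iter 4: z = -0.2336 + -0.1471i, |z|^2 = 0.0762
Iter 5: z = 0.3499 + -0.3903i, |z|^2 = 0.2748
Iter 6: z = 0.2871 + -0.7321i, |z|^2 = 0.6185
Iter 7: z = -0.1366 + -0.8794i, |z|^2 = 0.7921
Iter 8: z = -0.4378 + -0.2188i, |z|^2 = 0.2395
Iter 9: z = 0.4608 + -0.2675i, |z|^2 = 0.2838
Iter 10: z = 0.4578 + -0.7055i, |z|^2 = 0.7073
Iter 11: z = 0.0289 + -1.1049i, |z|^2 = 1.2216
Iter 12: z = -0.9030 + -0.5228i, |z|^2 = 1.0886
Iter 13: z = 0.8590 + 0.4851i, |z|^2 = 0.9732
Iter 14: z = 0.8196 + 0.3744i, |z|^2 = 0.8120
Iter 15: z = 0.8487 + 0.1547i, |z|^2 = 0.7442
Iter 16: z = 1.0133 + -0.1964i, |z|^2 = 1.0653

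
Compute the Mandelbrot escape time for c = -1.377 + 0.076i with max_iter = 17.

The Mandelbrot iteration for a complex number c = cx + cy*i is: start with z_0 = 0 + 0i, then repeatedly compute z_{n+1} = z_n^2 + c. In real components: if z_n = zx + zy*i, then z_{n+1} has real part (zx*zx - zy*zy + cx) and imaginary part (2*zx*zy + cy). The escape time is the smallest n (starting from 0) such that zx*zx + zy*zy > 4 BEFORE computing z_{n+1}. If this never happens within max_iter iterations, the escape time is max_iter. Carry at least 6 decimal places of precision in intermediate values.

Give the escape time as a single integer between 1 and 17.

Answer: 17

Derivation:
z_0 = 0 + 0i, c = -1.3770 + 0.0760i
Iter 1: z = -1.3770 + 0.0760i, |z|^2 = 1.9019
Iter 2: z = 0.5134 + -0.1333i, |z|^2 = 0.2813
Iter 3: z = -1.1312 + -0.0609i, |z|^2 = 1.2834
Iter 4: z = -0.1010 + 0.2137i, |z|^2 = 0.0559
Iter 5: z = -1.4125 + 0.0328i, |z|^2 = 1.9961
Iter 6: z = 0.6170 + -0.0167i, |z|^2 = 0.3810
Iter 7: z = -0.9966 + 0.0553i, |z|^2 = 0.9963
Iter 8: z = -0.3868 + -0.0343i, |z|^2 = 0.1508
Iter 9: z = -1.2285 + 0.1025i, |z|^2 = 1.5198
Iter 10: z = 0.1218 + -0.1759i, |z|^2 = 0.0458
Iter 11: z = -1.3931 + 0.0331i, |z|^2 = 1.9419
Iter 12: z = 0.5627 + -0.0164i, |z|^2 = 0.3169
Iter 13: z = -1.0606 + 0.0576i, |z|^2 = 1.1283
Iter 14: z = -0.2554 + -0.0462i, |z|^2 = 0.0673
Iter 15: z = -1.3139 + 0.0996i, |z|^2 = 1.7363
Iter 16: z = 0.3395 + -0.1857i, |z|^2 = 0.1497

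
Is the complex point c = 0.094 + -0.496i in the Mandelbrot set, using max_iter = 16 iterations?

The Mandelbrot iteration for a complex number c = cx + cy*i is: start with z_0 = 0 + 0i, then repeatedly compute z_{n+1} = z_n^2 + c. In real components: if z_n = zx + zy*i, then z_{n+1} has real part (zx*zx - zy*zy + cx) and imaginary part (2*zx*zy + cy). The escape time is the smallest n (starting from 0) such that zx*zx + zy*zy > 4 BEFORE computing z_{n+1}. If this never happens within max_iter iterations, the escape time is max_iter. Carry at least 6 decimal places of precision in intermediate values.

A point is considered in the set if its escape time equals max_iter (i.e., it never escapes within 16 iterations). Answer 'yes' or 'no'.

z_0 = 0 + 0i, c = 0.0940 + -0.4960i
Iter 1: z = 0.0940 + -0.4960i, |z|^2 = 0.2549
Iter 2: z = -0.1432 + -0.5892i, |z|^2 = 0.3677
Iter 3: z = -0.2327 + -0.3273i, |z|^2 = 0.1613
Iter 4: z = 0.0411 + -0.3437i, |z|^2 = 0.1198
Iter 5: z = -0.0224 + -0.5242i, |z|^2 = 0.2753
Iter 6: z = -0.1803 + -0.4725i, |z|^2 = 0.2557
Iter 7: z = -0.0967 + -0.3256i, |z|^2 = 0.1154
Iter 8: z = -0.0027 + -0.4330i, |z|^2 = 0.1875
Iter 9: z = -0.0935 + -0.4937i, |z|^2 = 0.2525
Iter 10: z = -0.1410 + -0.4037i, |z|^2 = 0.1828
Iter 11: z = -0.0491 + -0.3822i, |z|^2 = 0.1485
Iter 12: z = -0.0496 + -0.4585i, |z|^2 = 0.2127
Iter 13: z = -0.1137 + -0.4505i, |z|^2 = 0.2159
Iter 14: z = -0.0960 + -0.3935i, |z|^2 = 0.1641
Iter 15: z = -0.0516 + -0.4204i, |z|^2 = 0.1794
Did not escape in 16 iterations → in set

Answer: yes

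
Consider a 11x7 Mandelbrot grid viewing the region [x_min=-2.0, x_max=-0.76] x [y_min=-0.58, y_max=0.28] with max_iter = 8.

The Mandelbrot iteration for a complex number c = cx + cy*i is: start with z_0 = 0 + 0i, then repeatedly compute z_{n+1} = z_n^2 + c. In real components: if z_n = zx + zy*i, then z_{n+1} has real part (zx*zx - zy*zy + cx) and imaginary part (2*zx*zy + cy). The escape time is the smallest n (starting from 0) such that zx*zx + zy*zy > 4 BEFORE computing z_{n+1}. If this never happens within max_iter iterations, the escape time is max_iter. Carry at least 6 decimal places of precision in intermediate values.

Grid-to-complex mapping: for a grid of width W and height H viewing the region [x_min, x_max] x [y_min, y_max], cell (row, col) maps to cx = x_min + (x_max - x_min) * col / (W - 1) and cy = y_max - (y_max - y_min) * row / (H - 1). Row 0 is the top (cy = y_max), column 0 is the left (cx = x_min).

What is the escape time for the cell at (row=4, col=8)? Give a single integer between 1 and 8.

Answer: 8

Derivation:
z_0 = 0 + 0i, c = -1.0080 + -0.2933i
Iter 1: z = -1.0080 + -0.2933i, |z|^2 = 1.1021
Iter 2: z = -0.0780 + 0.2980i, |z|^2 = 0.0949
Iter 3: z = -1.0907 + -0.3398i, |z|^2 = 1.3052
Iter 4: z = 0.0662 + 0.4480i, |z|^2 = 0.2051
Iter 5: z = -1.2043 + -0.2340i, |z|^2 = 1.5050
Iter 6: z = 0.3875 + 0.2702i, |z|^2 = 0.2232
Iter 7: z = -0.9308 + -0.0839i, |z|^2 = 0.8735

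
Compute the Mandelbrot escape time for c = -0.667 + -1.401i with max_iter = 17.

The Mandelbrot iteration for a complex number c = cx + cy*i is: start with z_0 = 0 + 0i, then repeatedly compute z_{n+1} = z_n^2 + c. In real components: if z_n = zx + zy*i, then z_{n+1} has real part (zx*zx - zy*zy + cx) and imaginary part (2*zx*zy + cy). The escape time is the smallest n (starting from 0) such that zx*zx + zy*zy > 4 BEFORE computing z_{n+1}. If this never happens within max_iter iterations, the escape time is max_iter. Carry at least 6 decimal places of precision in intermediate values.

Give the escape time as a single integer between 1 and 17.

z_0 = 0 + 0i, c = -0.6670 + -1.4010i
Iter 1: z = -0.6670 + -1.4010i, |z|^2 = 2.4077
Iter 2: z = -2.1849 + 0.4679i, |z|^2 = 4.9928
Escaped at iteration 2

Answer: 2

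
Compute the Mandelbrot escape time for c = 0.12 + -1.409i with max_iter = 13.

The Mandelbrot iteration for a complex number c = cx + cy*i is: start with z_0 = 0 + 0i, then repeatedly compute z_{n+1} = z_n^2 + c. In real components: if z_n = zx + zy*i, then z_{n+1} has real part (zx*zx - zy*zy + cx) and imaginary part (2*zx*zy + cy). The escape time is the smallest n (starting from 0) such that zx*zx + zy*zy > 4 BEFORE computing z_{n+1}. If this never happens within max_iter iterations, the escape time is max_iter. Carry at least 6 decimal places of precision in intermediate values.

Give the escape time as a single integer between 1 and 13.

Answer: 2

Derivation:
z_0 = 0 + 0i, c = 0.1200 + -1.4090i
Iter 1: z = 0.1200 + -1.4090i, |z|^2 = 1.9997
Iter 2: z = -1.8509 + -1.7472i, |z|^2 = 6.4783
Escaped at iteration 2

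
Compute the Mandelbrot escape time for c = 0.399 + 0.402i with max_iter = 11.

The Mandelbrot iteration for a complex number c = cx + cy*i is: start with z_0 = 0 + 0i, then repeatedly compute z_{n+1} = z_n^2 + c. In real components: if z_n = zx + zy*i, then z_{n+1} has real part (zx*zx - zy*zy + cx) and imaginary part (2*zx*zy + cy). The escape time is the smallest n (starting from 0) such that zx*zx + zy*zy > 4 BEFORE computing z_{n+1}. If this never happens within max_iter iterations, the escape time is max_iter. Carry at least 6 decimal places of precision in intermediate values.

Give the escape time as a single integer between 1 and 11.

z_0 = 0 + 0i, c = 0.3990 + 0.4020i
Iter 1: z = 0.3990 + 0.4020i, |z|^2 = 0.3208
Iter 2: z = 0.3966 + 0.7228i, |z|^2 = 0.6797
Iter 3: z = 0.0339 + 0.9753i, |z|^2 = 0.9524
Iter 4: z = -0.5511 + 0.4680i, |z|^2 = 0.5228
Iter 5: z = 0.4836 + -0.1139i, |z|^2 = 0.2469
Iter 6: z = 0.6199 + 0.2919i, |z|^2 = 0.4695
Iter 7: z = 0.6982 + 0.7639i, |z|^2 = 1.0709
Iter 8: z = 0.3029 + 1.4686i, |z|^2 = 2.2486
Iter 9: z = -1.6660 + 1.2918i, |z|^2 = 4.4443
Escaped at iteration 9

Answer: 9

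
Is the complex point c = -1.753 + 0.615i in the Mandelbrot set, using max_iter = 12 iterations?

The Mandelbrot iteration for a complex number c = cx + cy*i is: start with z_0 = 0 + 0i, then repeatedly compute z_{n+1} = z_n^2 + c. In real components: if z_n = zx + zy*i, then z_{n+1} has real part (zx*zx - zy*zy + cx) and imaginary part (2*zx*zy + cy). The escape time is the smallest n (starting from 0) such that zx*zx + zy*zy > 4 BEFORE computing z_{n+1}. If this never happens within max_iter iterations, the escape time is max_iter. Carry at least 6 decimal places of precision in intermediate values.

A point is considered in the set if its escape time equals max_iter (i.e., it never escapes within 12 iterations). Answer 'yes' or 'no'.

z_0 = 0 + 0i, c = -1.7530 + 0.6150i
Iter 1: z = -1.7530 + 0.6150i, |z|^2 = 3.4512
Iter 2: z = 0.9418 + -1.5412i, |z|^2 = 3.2622
Iter 3: z = -3.2413 + -2.2879i, |z|^2 = 15.7407
Escaped at iteration 3

Answer: no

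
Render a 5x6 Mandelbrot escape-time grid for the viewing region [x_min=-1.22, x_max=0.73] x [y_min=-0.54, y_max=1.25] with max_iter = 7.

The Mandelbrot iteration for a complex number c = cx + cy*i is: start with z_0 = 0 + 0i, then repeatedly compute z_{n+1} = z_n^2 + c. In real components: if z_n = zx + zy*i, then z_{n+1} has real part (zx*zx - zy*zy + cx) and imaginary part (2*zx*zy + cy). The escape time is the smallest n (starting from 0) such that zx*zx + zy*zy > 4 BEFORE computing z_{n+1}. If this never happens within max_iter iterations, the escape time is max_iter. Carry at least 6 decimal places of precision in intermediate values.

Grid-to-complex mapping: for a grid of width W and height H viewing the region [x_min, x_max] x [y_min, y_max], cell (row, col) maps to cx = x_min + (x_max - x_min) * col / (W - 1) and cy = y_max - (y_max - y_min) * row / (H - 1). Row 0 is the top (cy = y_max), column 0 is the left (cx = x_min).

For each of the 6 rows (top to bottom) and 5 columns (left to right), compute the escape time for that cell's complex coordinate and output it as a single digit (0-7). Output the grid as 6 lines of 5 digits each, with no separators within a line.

Answer: 23322
34742
46773
77773
77773
46773

Derivation:
(row=0, col=0): c = -1.2200 + 1.2500i → escape time 2
(row=0, col=1): c = -0.7325 + 1.2500i → escape time 3
(row=0, col=2): c = -0.2450 + 1.2500i → escape time 3
(row=0, col=3): c = 0.2425 + 1.2500i → escape time 2
(row=0, col=4): c = 0.7300 + 1.2500i → escape time 2
(row=1, col=0): c = -1.2200 + 0.8920i → escape time 3
(row=1, col=1): c = -0.7325 + 0.8920i → escape time 4
(row=1, col=2): c = -0.2450 + 0.8920i → escape time 7
(row=1, col=3): c = 0.2425 + 0.8920i → escape time 4
(row=1, col=4): c = 0.7300 + 0.8920i → escape time 2
(row=2, col=0): c = -1.2200 + 0.5340i → escape time 4
(row=2, col=1): c = -0.7325 + 0.5340i → escape time 6
(row=2, col=2): c = -0.2450 + 0.5340i → escape time 7
(row=2, col=3): c = 0.2425 + 0.5340i → escape time 7
(row=2, col=4): c = 0.7300 + 0.5340i → escape time 3
(row=3, col=0): c = -1.2200 + 0.1760i → escape time 7
(row=3, col=1): c = -0.7325 + 0.1760i → escape time 7
(row=3, col=2): c = -0.2450 + 0.1760i → escape time 7
(row=3, col=3): c = 0.2425 + 0.1760i → escape time 7
(row=3, col=4): c = 0.7300 + 0.1760i → escape time 3
(row=4, col=0): c = -1.2200 + -0.1820i → escape time 7
(row=4, col=1): c = -0.7325 + -0.1820i → escape time 7
(row=4, col=2): c = -0.2450 + -0.1820i → escape time 7
(row=4, col=3): c = 0.2425 + -0.1820i → escape time 7
(row=4, col=4): c = 0.7300 + -0.1820i → escape time 3
(row=5, col=0): c = -1.2200 + -0.5400i → escape time 4
(row=5, col=1): c = -0.7325 + -0.5400i → escape time 6
(row=5, col=2): c = -0.2450 + -0.5400i → escape time 7
(row=5, col=3): c = 0.2425 + -0.5400i → escape time 7
(row=5, col=4): c = 0.7300 + -0.5400i → escape time 3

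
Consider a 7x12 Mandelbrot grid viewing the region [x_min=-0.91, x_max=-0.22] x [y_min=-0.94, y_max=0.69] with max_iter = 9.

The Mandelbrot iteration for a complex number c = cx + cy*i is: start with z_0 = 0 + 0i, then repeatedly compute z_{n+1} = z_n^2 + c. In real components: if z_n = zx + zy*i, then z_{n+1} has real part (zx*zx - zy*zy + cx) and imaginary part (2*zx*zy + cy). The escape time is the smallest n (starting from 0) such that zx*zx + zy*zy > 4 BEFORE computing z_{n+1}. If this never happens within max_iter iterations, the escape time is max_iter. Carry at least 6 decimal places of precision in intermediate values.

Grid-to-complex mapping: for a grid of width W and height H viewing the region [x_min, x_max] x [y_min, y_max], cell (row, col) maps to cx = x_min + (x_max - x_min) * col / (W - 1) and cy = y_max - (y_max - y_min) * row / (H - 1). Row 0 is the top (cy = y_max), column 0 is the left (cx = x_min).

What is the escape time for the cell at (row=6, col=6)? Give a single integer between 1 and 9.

Answer: 9

Derivation:
z_0 = 0 + 0i, c = -0.2200 + -0.1991i
Iter 1: z = -0.2200 + -0.1991i, |z|^2 = 0.0880
Iter 2: z = -0.2112 + -0.1115i, |z|^2 = 0.0571
Iter 3: z = -0.1878 + -0.1520i, |z|^2 = 0.0584
Iter 4: z = -0.2078 + -0.1420i, |z|^2 = 0.0634
Iter 5: z = -0.1970 + -0.1401i, |z|^2 = 0.0584
Iter 6: z = -0.2008 + -0.1439i, |z|^2 = 0.0610
Iter 7: z = -0.2004 + -0.1413i, |z|^2 = 0.0601
Iter 8: z = -0.1998 + -0.1425i, |z|^2 = 0.0602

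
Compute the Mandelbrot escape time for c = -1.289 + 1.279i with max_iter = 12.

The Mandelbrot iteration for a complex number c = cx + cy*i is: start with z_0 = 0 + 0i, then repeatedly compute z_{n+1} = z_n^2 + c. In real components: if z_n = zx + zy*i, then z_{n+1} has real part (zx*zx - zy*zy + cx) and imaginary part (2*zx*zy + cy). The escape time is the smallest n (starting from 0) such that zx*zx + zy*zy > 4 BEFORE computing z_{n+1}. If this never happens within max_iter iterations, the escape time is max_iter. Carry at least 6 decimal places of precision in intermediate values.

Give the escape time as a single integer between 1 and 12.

z_0 = 0 + 0i, c = -1.2890 + 1.2790i
Iter 1: z = -1.2890 + 1.2790i, |z|^2 = 3.2974
Iter 2: z = -1.2633 + -2.0183i, |z|^2 = 5.6694
Escaped at iteration 2

Answer: 2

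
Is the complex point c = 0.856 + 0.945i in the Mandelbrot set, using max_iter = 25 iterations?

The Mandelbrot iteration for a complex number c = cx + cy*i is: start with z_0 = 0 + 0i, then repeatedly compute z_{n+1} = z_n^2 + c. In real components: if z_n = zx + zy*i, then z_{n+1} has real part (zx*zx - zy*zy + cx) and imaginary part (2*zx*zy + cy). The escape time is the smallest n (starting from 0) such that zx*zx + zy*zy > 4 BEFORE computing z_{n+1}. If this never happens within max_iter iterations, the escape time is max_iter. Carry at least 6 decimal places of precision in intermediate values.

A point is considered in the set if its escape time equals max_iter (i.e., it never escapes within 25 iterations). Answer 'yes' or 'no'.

Answer: no

Derivation:
z_0 = 0 + 0i, c = 0.8560 + 0.9450i
Iter 1: z = 0.8560 + 0.9450i, |z|^2 = 1.6258
Iter 2: z = 0.6957 + 2.5628i, |z|^2 = 7.0522
Escaped at iteration 2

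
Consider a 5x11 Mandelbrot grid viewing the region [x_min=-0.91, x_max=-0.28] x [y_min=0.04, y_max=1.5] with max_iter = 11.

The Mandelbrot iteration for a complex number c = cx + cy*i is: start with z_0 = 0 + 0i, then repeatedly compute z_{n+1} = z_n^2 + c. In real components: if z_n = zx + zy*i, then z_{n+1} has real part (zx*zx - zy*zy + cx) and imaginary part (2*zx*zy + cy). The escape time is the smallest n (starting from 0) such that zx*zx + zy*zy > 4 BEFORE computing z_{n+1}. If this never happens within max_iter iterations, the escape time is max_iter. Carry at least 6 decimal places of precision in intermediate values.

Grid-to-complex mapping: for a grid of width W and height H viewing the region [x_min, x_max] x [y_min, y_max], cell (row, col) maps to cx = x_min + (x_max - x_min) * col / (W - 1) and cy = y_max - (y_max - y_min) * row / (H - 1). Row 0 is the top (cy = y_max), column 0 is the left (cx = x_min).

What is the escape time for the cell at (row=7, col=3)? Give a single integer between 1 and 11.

z_0 = 0 + 0i, c = -0.4375 + 0.4780i
Iter 1: z = -0.4375 + 0.4780i, |z|^2 = 0.4199
Iter 2: z = -0.4746 + 0.0598i, |z|^2 = 0.2288
Iter 3: z = -0.2158 + 0.4213i, |z|^2 = 0.2241
Iter 4: z = -0.5684 + 0.2961i, |z|^2 = 0.4108
Iter 5: z = -0.2021 + 0.1414i, |z|^2 = 0.0608
Iter 6: z = -0.4166 + 0.4209i, |z|^2 = 0.3507
Iter 7: z = -0.4410 + 0.1273i, |z|^2 = 0.2107
Iter 8: z = -0.2592 + 0.3657i, |z|^2 = 0.2009
Iter 9: z = -0.5041 + 0.2884i, |z|^2 = 0.3373
Iter 10: z = -0.2666 + 0.1872i, |z|^2 = 0.1061

Answer: 11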